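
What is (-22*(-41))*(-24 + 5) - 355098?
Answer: -372236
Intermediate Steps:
(-22*(-41))*(-24 + 5) - 355098 = 902*(-19) - 355098 = -17138 - 355098 = -372236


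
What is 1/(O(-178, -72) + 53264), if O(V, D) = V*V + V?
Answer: 1/84770 ≈ 1.1797e-5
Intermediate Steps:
O(V, D) = V + V² (O(V, D) = V² + V = V + V²)
1/(O(-178, -72) + 53264) = 1/(-178*(1 - 178) + 53264) = 1/(-178*(-177) + 53264) = 1/(31506 + 53264) = 1/84770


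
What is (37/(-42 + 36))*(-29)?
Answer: 1073/6 ≈ 178.83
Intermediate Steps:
(37/(-42 + 36))*(-29) = (37/(-6))*(-29) = (37*(-1/6))*(-29) = -37/6*(-29) = 1073/6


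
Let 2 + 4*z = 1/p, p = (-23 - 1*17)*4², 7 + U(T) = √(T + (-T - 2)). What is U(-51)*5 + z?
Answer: -90881/2560 + 5*I*√2 ≈ -35.5 + 7.0711*I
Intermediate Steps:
U(T) = -7 + I*√2 (U(T) = -7 + √(T + (-T - 2)) = -7 + √(T + (-2 - T)) = -7 + √(-2) = -7 + I*√2)
p = -640 (p = (-23 - 17)*16 = -40*16 = -640)
z = -1281/2560 (z = -½ + (¼)/(-640) = -½ + (¼)*(-1/640) = -½ - 1/2560 = -1281/2560 ≈ -0.50039)
U(-51)*5 + z = (-7 + I*√2)*5 - 1281/2560 = (-35 + 5*I*√2) - 1281/2560 = -90881/2560 + 5*I*√2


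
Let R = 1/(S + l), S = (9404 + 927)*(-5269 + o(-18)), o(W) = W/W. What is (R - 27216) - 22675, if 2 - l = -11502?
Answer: -2714679269765/54412204 ≈ -49891.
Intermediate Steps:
o(W) = 1
l = 11504 (l = 2 - 1*(-11502) = 2 + 11502 = 11504)
S = -54423708 (S = (9404 + 927)*(-5269 + 1) = 10331*(-5268) = -54423708)
R = -1/54412204 (R = 1/(-54423708 + 11504) = 1/(-54412204) = -1/54412204 ≈ -1.8378e-8)
(R - 27216) - 22675 = (-1/54412204 - 27216) - 22675 = -1480882544065/54412204 - 22675 = -2714679269765/54412204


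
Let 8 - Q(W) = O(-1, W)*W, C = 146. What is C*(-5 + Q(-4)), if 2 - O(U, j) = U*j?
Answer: -730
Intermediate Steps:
O(U, j) = 2 - U*j
Q(W) = 8 - W*(2 + W) (Q(W) = 8 - (2 - 1*(-1)*W)*W = 8 - (2 + W)*W = 8 - W*(2 + W))
C*(-5 + Q(-4)) = 146*(-5 + (8 - 1*(-4)*(2 - 4))) = 146*(-5 + (8 - 1*(-4)*(-2))) = 146*(-5 + (8 - 8)) = 146*(-5 + 0) = 146*(-5) = -730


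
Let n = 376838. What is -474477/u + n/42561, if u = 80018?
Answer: 9959607487/3405646098 ≈ 2.9244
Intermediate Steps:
-474477/u + n/42561 = -474477/80018 + 376838/42561 = 9959607487/3405646098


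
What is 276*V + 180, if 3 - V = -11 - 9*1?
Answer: 6528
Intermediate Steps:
V = 23 (V = 3 - (-11 - 9*1) = 3 - (-11 - 9) = 3 - 1*(-20) = 3 + 20 = 23)
276*V + 180 = 276*23 + 180 = 6348 + 180 = 6528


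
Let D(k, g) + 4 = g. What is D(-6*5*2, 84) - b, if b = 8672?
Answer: -8592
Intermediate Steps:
D(k, g) = -4 + g
D(-6*5*2, 84) - b = (-4 + 84) - 1*8672 = 80 - 8672 = -8592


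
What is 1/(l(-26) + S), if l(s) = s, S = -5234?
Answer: -1/5260 ≈ -0.00019011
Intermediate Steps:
1/(l(-26) + S) = 1/(-26 - 5234) = 1/(-5260) = -1/5260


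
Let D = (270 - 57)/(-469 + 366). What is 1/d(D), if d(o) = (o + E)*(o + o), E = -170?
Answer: 10609/7549998 ≈ 0.0014052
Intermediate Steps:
D = -213/103 (D = 213/(-103) = 213*(-1/103) = -213/103 ≈ -2.0680)
d(o) = 2*o*(-170 + o) (d(o) = (o - 170)*(o + o) = (-170 + o)*(2*o) = 2*o*(-170 + o))
1/d(D) = 1/(2*(-213/103)*(-170 - 213/103)) = 1/(2*(-213/103)*(-17723/103)) = 1/(7549998/10609) = 10609/7549998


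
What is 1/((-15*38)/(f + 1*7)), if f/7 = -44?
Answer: 301/570 ≈ 0.52807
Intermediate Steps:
f = -308 (f = 7*(-44) = -308)
1/((-15*38)/(f + 1*7)) = 1/((-15*38)/(-308 + 1*7)) = 1/(-570/(-308 + 7)) = 1/(-570/(-301)) = 1/(-570*(-1/301)) = 1/(570/301) = 301/570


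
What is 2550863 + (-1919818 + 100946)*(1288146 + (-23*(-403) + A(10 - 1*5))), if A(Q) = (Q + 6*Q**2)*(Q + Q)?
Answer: -2362648516617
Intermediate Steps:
A(Q) = 2*Q*(Q + 6*Q**2) (A(Q) = (Q + 6*Q**2)*(2*Q) = 2*Q*(Q + 6*Q**2))
2550863 + (-1919818 + 100946)*(1288146 + (-23*(-403) + A(10 - 1*5))) = 2550863 + (-1919818 + 100946)*(1288146 + (-23*(-403) + (10 - 1*5)**2*(2 + 12*(10 - 1*5)))) = 2550863 - 1818872*(1288146 + (9269 + (10 - 5)**2*(2 + 12*(10 - 5)))) = 2550863 - 1818872*(1288146 + (9269 + 5**2*(2 + 12*5))) = 2550863 - 1818872*(1288146 + (9269 + 25*(2 + 60))) = 2550863 - 1818872*(1288146 + (9269 + 25*62)) = 2550863 - 1818872*(1288146 + (9269 + 1550)) = 2550863 - 1818872*(1288146 + 10819) = 2550863 - 1818872*1298965 = 2550863 - 2362651067480 = -2362648516617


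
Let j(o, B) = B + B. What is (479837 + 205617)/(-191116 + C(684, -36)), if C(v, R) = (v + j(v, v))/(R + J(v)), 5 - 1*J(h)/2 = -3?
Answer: -3427270/956093 ≈ -3.5847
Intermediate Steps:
j(o, B) = 2*B
J(h) = 16 (J(h) = 10 - 2*(-3) = 10 + 6 = 16)
C(v, R) = 3*v/(16 + R) (C(v, R) = (v + 2*v)/(R + 16) = (3*v)/(16 + R) = 3*v/(16 + R))
(479837 + 205617)/(-191116 + C(684, -36)) = (479837 + 205617)/(-191116 + 3*684/(16 - 36)) = 685454/(-191116 + 3*684/(-20)) = 685454/(-191116 + 3*684*(-1/20)) = 685454/(-191116 - 513/5) = 685454/(-956093/5) = 685454*(-5/956093) = -3427270/956093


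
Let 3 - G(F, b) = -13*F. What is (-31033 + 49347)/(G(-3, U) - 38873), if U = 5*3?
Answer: -18314/38909 ≈ -0.47069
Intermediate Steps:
U = 15
G(F, b) = 3 + 13*F (G(F, b) = 3 - (-13)*F = 3 + 13*F)
(-31033 + 49347)/(G(-3, U) - 38873) = (-31033 + 49347)/((3 + 13*(-3)) - 38873) = 18314/((3 - 39) - 38873) = 18314/(-36 - 38873) = 18314/(-38909) = 18314*(-1/38909) = -18314/38909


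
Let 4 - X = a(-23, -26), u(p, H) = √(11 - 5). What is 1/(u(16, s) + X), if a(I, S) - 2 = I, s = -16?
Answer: 25/619 - √6/619 ≈ 0.036431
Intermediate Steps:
u(p, H) = √6
a(I, S) = 2 + I
X = 25 (X = 4 - (2 - 23) = 4 - 1*(-21) = 4 + 21 = 25)
1/(u(16, s) + X) = 1/(√6 + 25) = 1/(25 + √6)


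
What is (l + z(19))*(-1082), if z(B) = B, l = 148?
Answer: -180694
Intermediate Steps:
(l + z(19))*(-1082) = (148 + 19)*(-1082) = 167*(-1082) = -180694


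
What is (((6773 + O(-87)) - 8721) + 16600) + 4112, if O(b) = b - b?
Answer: 18764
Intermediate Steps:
O(b) = 0
(((6773 + O(-87)) - 8721) + 16600) + 4112 = (((6773 + 0) - 8721) + 16600) + 4112 = ((6773 - 8721) + 16600) + 4112 = (-1948 + 16600) + 4112 = 14652 + 4112 = 18764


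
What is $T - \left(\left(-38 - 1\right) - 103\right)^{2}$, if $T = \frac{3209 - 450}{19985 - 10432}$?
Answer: $- \frac{192623933}{9553} \approx -20164.0$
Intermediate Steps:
$T = \frac{2759}{9553} \approx 0.28881$
$T - \left(\left(-38 - 1\right) - 103\right)^{2} = \frac{2759}{9553} - \left(\left(-38 - 1\right) - 103\right)^{2} = \frac{2759}{9553} - \left(-39 - 103\right)^{2} = \frac{2759}{9553} - \left(-142\right)^{2} = \frac{2759}{9553} - 20164 = - \frac{192623933}{9553}$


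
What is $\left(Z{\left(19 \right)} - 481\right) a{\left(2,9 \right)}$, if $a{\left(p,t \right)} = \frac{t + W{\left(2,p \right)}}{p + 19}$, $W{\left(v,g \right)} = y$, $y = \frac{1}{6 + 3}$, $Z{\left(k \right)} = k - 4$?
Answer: $- \frac{38212}{189} \approx -202.18$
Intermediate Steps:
$Z{\left(k \right)} = -4 + k$ ($Z{\left(k \right)} = k - 4 = -4 + k$)
$y = \frac{1}{9} \approx 0.11111$
$W{\left(v,g \right)} = \frac{1}{9}$
$a{\left(p,t \right)} = \frac{\frac{1}{9} + t}{19 + p}$ ($a{\left(p,t \right)} = \frac{t + \frac{1}{9}}{p + 19} = \frac{\frac{1}{9} + t}{19 + p}$)
$\left(Z{\left(19 \right)} - 481\right) a{\left(2,9 \right)} = \left(\left(-4 + 19\right) - 481\right) \frac{\frac{1}{9} + 9}{19 + 2} = \left(15 - 481\right) \frac{1}{21} \cdot \frac{82}{9} = - 466 \cdot \frac{1}{21} \cdot \frac{82}{9} = \left(-466\right) \frac{82}{189} = - \frac{38212}{189}$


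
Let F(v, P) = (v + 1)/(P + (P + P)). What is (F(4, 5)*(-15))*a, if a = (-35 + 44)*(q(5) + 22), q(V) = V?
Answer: -1215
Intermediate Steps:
a = 243 (a = (-35 + 44)*(5 + 22) = 9*27 = 243)
F(v, P) = (1 + v)/(3*P) (F(v, P) = (1 + v)/(P + 2*P) = (1 + v)/((3*P)) = (1 + v)*(1/(3*P)) = (1 + v)/(3*P))
(F(4, 5)*(-15))*a = (((⅓)*(1 + 4)/5)*(-15))*243 = (((⅓)*(⅕)*5)*(-15))*243 = ((⅓)*(-15))*243 = -5*243 = -1215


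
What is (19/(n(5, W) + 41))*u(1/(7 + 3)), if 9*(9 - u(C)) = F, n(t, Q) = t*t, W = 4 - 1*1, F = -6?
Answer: 551/198 ≈ 2.7828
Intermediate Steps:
W = 3 (W = 4 - 1 = 3)
n(t, Q) = t²
u(C) = 29/3 (u(C) = 9 - ⅑*(-6) = 9 + ⅔ = 29/3)
(19/(n(5, W) + 41))*u(1/(7 + 3)) = (19/(5² + 41))*(29/3) = (19/(25 + 41))*(29/3) = (19/66)*(29/3) = 551/198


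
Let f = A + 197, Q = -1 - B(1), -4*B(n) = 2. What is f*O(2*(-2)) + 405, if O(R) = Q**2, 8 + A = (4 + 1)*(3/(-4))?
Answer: 7221/16 ≈ 451.31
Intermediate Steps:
A = -47/4 (A = -8 + (4 + 1)*(3/(-4)) = -8 + 5*(3*(-1/4)) = -8 + 5*(-3/4) = -8 - 15/4 = -47/4 ≈ -11.750)
B(n) = -1/2 (B(n) = -1/4*2 = -1/2)
Q = -1/2 (Q = -1 - 1*(-1/2) = -1 + 1/2 = -1/2 ≈ -0.50000)
f = 741/4 (f = -47/4 + 197 = 741/4 ≈ 185.25)
O(R) = 1/4 (O(R) = (-1/2)**2 = 1/4)
f*O(2*(-2)) + 405 = (741/4)*(1/4) + 405 = 741/16 + 405 = 7221/16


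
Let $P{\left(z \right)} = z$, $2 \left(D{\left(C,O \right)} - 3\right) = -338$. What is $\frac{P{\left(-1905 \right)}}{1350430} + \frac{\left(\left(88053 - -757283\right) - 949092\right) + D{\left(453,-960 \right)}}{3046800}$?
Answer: $- \frac{7307177023}{205724506200} \approx -0.035519$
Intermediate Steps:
$D{\left(C,O \right)} = -166$ ($D{\left(C,O \right)} = 3 + \frac{1}{2} \left(-338\right) = 3 - 169 = -166$)
$\frac{P{\left(-1905 \right)}}{1350430} + \frac{\left(\left(88053 - -757283\right) - 949092\right) + D{\left(453,-960 \right)}}{3046800} = - \frac{1905}{1350430} + \frac{\left(\left(88053 - -757283\right) - 949092\right) - 166}{3046800} = \left(-1905\right) \frac{1}{1350430} + \left(\left(\left(88053 + 757283\right) - 949092\right) - 166\right) \frac{1}{3046800} = - \frac{381}{270086} + \left(\left(845336 - 949092\right) - 166\right) \frac{1}{3046800} = - \frac{381}{270086} + \left(-103756 - 166\right) \frac{1}{3046800} = - \frac{381}{270086} - \frac{51961}{1523400} = - \frac{7307177023}{205724506200}$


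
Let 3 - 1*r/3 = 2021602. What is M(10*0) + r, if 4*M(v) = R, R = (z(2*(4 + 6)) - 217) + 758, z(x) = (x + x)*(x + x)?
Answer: -24257047/4 ≈ -6.0643e+6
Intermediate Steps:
r = -6064797 (r = 9 - 3*2021602 = 9 - 6064806 = -6064797)
z(x) = 4*x**2 (z(x) = (2*x)*(2*x) = 4*x**2)
R = 2141 (R = (4*(2*(4 + 6))**2 - 217) + 758 = (4*(2*10)**2 - 217) + 758 = (4*20**2 - 217) + 758 = (4*400 - 217) + 758 = (1600 - 217) + 758 = 1383 + 758 = 2141)
M(v) = 2141/4 (M(v) = (1/4)*2141 = 2141/4)
M(10*0) + r = 2141/4 - 6064797 = -24257047/4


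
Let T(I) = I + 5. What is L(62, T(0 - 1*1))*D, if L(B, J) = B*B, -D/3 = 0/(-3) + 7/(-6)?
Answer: 13454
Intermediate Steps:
T(I) = 5 + I
D = 7/2 (D = -3*(0/(-3) + 7/(-6)) = -3*(0*(-⅓) + 7*(-⅙)) = -3*(0 - 7/6) = -3*(-7/6) = 7/2 ≈ 3.5000)
L(B, J) = B²
L(62, T(0 - 1*1))*D = 62²*(7/2) = 3844*(7/2) = 13454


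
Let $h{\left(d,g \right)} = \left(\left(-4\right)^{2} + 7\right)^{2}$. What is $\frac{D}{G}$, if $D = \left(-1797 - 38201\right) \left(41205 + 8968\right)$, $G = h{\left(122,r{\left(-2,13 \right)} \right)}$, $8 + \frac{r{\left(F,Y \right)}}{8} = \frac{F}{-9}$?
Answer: $- \frac{2006819654}{529} \approx -3.7936 \cdot 10^{6}$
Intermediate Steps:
$r{\left(F,Y \right)} = -64 - \frac{8 F}{9}$ ($r{\left(F,Y \right)} = -64 + 8 \frac{F}{-9} = -64 + 8 F \left(- \frac{1}{9}\right) = -64 + 8 \left(- \frac{F}{9}\right) = -64 - \frac{8 F}{9}$)
$h{\left(d,g \right)} = 529$ ($h{\left(d,g \right)} = \left(16 + 7\right)^{2} = 23^{2} = 529$)
$G = 529$
$D = -2006819654$ ($D = \left(-39998\right) 50173 = -2006819654$)
$\frac{D}{G} = - \frac{2006819654}{529}$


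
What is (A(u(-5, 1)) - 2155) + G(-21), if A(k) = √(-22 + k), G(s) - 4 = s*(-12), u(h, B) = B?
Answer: -1899 + I*√21 ≈ -1899.0 + 4.5826*I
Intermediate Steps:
G(s) = 4 - 12*s (G(s) = 4 + s*(-12) = 4 - 12*s)
(A(u(-5, 1)) - 2155) + G(-21) = (√(-22 + 1) - 2155) + (4 - 12*(-21)) = (√(-21) - 2155) + (4 + 252) = (I*√21 - 2155) + 256 = (-2155 + I*√21) + 256 = -1899 + I*√21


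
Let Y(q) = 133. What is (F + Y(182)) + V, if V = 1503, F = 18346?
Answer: 19982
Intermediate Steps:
(F + Y(182)) + V = (18346 + 133) + 1503 = 18479 + 1503 = 19982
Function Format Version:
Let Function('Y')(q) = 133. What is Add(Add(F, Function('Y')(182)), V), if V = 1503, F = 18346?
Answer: 19982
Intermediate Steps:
Add(Add(F, Function('Y')(182)), V) = Add(Add(18346, 133), 1503) = Add(18479, 1503) = 19982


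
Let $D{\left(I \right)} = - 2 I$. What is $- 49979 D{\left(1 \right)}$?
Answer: $99958$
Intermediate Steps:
$- 49979 D{\left(1 \right)} = - 49979 \left(\left(-2\right) 1\right) = \left(-49979\right) \left(-2\right) = 99958$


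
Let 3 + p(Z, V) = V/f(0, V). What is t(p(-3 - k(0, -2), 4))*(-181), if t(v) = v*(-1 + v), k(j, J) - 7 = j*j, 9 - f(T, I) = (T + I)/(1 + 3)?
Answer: -6335/4 ≈ -1583.8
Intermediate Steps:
f(T, I) = 9 - I/4 - T/4 (f(T, I) = 9 - (T + I)/(1 + 3) = 9 - (I + T)/4 = 9 - (I/4 + T/4) = 9 + (-I/4 - T/4) = 9 - I/4 - T/4)
k(j, J) = 7 + j**2 (k(j, J) = 7 + j*j = 7 + j**2)
p(Z, V) = -3 + V/(9 - V/4) (p(Z, V) = -3 + V/(9 - V/4 - 1/4*0) = -3 + V/(9 - V/4 + 0) = -3 + V/(9 - V/4))
t(p(-3 - k(0, -2), 4))*(-181) = (((108 - 7*4)/(-36 + 4))*(-1 + (108 - 7*4)/(-36 + 4)))*(-181) = (((108 - 28)/(-32))*(-1 + (108 - 28)/(-32)))*(-181) = ((-1/32*80)*(-1 - 1/32*80))*(-181) = -5*(-1 - 5/2)/2*(-181) = -5/2*(-7/2)*(-181) = (35/4)*(-181) = -6335/4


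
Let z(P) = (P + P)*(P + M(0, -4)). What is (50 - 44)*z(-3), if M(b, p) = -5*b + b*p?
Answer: 108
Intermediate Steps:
z(P) = 2*P² (z(P) = (P + P)*(P + 0*(-5 - 4)) = (2*P)*(P + 0*(-9)) = (2*P)*(P + 0) = (2*P)*P = 2*P²)
(50 - 44)*z(-3) = (50 - 44)*(2*(-3)²) = 6*(2*9) = 6*18 = 108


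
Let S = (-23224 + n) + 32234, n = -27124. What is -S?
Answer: 18114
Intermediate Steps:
S = -18114 (S = (-23224 - 27124) + 32234 = -50348 + 32234 = -18114)
-S = -1*(-18114) = 18114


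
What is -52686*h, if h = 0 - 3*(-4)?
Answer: -632232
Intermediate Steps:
h = 12 (h = 0 + 12 = 12)
-52686*h = -52686*12 = -632232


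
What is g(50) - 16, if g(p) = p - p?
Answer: -16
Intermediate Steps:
g(p) = 0
g(50) - 16 = 0 - 16 = -16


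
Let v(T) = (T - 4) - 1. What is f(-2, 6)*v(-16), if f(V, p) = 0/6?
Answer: 0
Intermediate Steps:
v(T) = -5 + T (v(T) = (-4 + T) - 1 = -5 + T)
f(V, p) = 0 (f(V, p) = 0*(⅙) = 0)
f(-2, 6)*v(-16) = 0*(-5 - 16) = 0*(-21) = 0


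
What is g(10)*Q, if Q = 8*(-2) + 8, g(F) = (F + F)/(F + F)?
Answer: -8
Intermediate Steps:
g(F) = 1 (g(F) = (2*F)/((2*F)) = (2*F)*(1/(2*F)) = 1)
Q = -8 (Q = -16 + 8 = -8)
g(10)*Q = 1*(-8) = -8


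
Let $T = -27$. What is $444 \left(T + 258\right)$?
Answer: $102564$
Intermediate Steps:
$444 \left(T + 258\right) = 444 \left(-27 + 258\right) = 444 \cdot 231 = 102564$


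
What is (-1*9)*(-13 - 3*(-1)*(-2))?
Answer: 171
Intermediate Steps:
(-1*9)*(-13 - 3*(-1)*(-2)) = -9*(-13 + 3*(-2)) = -9*(-13 - 6) = -9*(-19) = 171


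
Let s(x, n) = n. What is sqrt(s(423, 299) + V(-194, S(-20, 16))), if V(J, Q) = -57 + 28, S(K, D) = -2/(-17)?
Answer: 3*sqrt(30) ≈ 16.432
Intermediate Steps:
S(K, D) = 2/17 (S(K, D) = -2*(-1/17) = 2/17)
V(J, Q) = -29
sqrt(s(423, 299) + V(-194, S(-20, 16))) = sqrt(299 - 29) = sqrt(270) = 3*sqrt(30)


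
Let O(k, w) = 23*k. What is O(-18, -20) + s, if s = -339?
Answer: -753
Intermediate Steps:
O(-18, -20) + s = 23*(-18) - 339 = -414 - 339 = -753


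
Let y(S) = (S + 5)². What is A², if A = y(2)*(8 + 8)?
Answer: 614656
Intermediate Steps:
y(S) = (5 + S)²
A = 784 (A = (5 + 2)²*(8 + 8) = 7²*16 = 49*16 = 784)
A² = 784² = 614656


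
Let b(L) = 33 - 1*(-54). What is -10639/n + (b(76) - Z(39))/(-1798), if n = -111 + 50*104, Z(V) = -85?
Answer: -10002115/4575011 ≈ -2.1862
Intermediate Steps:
b(L) = 87 (b(L) = 33 + 54 = 87)
n = 5089 (n = -111 + 5200 = 5089)
-10639/n + (b(76) - Z(39))/(-1798) = -10639/5089 + (87 - 1*(-85))/(-1798) = -10639*1/5089 + (87 + 85)*(-1/1798) = -10639/5089 + 172*(-1/1798) = -10639/5089 - 86/899 = -10002115/4575011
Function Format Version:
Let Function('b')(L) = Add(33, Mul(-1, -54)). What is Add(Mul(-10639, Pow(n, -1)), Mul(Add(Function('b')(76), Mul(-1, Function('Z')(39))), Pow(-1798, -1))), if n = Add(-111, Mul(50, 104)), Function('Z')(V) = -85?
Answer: Rational(-10002115, 4575011) ≈ -2.1862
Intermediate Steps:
Function('b')(L) = 87 (Function('b')(L) = Add(33, 54) = 87)
n = 5089 (n = Add(-111, 5200) = 5089)
Add(Mul(-10639, Pow(n, -1)), Mul(Add(Function('b')(76), Mul(-1, Function('Z')(39))), Pow(-1798, -1))) = Add(Mul(-10639, Pow(5089, -1)), Mul(Add(87, Mul(-1, -85)), Pow(-1798, -1))) = Add(Mul(-10639, Rational(1, 5089)), Mul(Add(87, 85), Rational(-1, 1798))) = Add(Rational(-10639, 5089), Mul(172, Rational(-1, 1798))) = Add(Rational(-10639, 5089), Rational(-86, 899)) = Rational(-10002115, 4575011)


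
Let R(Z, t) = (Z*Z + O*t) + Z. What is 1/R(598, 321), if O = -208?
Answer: 1/291434 ≈ 3.4313e-6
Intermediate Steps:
R(Z, t) = Z + Z² - 208*t (R(Z, t) = (Z*Z - 208*t) + Z = (Z² - 208*t) + Z = Z + Z² - 208*t)
1/R(598, 321) = 1/(598 + 598² - 208*321) = 1/(598 + 357604 - 66768) = 1/291434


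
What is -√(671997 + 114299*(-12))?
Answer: -I*√699591 ≈ -836.42*I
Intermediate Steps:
-√(671997 + 114299*(-12)) = -√(671997 - 1371588) = -√(-699591) = -I*√699591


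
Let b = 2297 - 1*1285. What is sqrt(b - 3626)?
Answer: I*sqrt(2614) ≈ 51.127*I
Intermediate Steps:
b = 1012 (b = 2297 - 1285 = 1012)
sqrt(b - 3626) = sqrt(1012 - 3626) = sqrt(-2614) = I*sqrt(2614)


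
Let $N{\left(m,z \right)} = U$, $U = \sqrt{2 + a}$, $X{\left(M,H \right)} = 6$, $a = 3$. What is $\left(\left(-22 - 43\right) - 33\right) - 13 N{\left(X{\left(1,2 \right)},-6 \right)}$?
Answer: $-98 - 13 \sqrt{5} \approx -127.07$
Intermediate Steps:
$U = \sqrt{5}$ ($U = \sqrt{2 + 3} = \sqrt{5} \approx 2.2361$)
$N{\left(m,z \right)} = \sqrt{5}$
$\left(\left(-22 - 43\right) - 33\right) - 13 N{\left(X{\left(1,2 \right)},-6 \right)} = \left(\left(-22 - 43\right) - 33\right) - 13 \sqrt{5} = \left(-65 - 33\right) - 13 \sqrt{5} = -98 - 13 \sqrt{5}$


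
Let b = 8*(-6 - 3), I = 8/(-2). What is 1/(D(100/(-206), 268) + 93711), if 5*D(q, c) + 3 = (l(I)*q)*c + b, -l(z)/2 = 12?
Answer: 103/9715008 ≈ 1.0602e-5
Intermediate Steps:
I = -4 (I = 8*(-½) = -4)
l(z) = -24 (l(z) = -2*12 = -24)
b = -72 (b = 8*(-9) = -72)
D(q, c) = -15 - 24*c*q/5 (D(q, c) = -⅗ + ((-24*q)*c - 72)/5 = -⅗ + (-24*c*q - 72)/5 = -⅗ + (-72 - 24*c*q)/5 = -⅗ + (-72/5 - 24*c*q/5) = -15 - 24*c*q/5)
1/(D(100/(-206), 268) + 93711) = 1/((-15 - 24/5*268*100/(-206)) + 93711) = 1/((-15 - 24/5*268*100*(-1/206)) + 93711) = 1/((-15 - 24/5*268*(-50/103)) + 93711) = 1/((-15 + 64320/103) + 93711) = 1/(62775/103 + 93711) = 1/(9715008/103) = 103/9715008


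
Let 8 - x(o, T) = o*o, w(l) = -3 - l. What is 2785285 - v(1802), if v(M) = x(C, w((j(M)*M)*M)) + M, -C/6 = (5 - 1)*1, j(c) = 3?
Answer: 2784051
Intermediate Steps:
C = -24 (C = -6*(5 - 1) = -24 ≈ -24.000)
x(o, T) = 8 - o**2 (x(o, T) = 8 - o*o = 8 - o**2)
v(M) = -568 + M (v(M) = (8 - 1*(-24)**2) + M = (8 - 1*576) + M = (8 - 576) + M = -568 + M)
2785285 - v(1802) = 2785285 - (-568 + 1802) = 2785285 - 1*1234 = 2785285 - 1234 = 2784051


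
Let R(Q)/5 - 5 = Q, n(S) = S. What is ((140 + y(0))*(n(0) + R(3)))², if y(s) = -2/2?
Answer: 30913600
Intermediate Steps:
y(s) = -1 (y(s) = -2*½ = -1)
R(Q) = 25 + 5*Q
((140 + y(0))*(n(0) + R(3)))² = ((140 - 1)*(0 + (25 + 5*3)))² = (139*(0 + (25 + 15)))² = (139*(0 + 40))² = (139*40)² = 5560² = 30913600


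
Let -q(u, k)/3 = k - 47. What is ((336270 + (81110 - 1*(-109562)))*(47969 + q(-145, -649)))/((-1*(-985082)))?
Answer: 1884081121/70363 ≈ 26777.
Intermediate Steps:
q(u, k) = 141 - 3*k (q(u, k) = -3*(k - 47) = -3*(-47 + k) = 141 - 3*k)
((336270 + (81110 - 1*(-109562)))*(47969 + q(-145, -649)))/((-1*(-985082))) = ((336270 + (81110 - 1*(-109562)))*(47969 + (141 - 3*(-649))))/((-1*(-985082))) = ((336270 + (81110 + 109562))*(47969 + (141 + 1947)))/985082 = ((336270 + 190672)*(47969 + 2088))*(1/985082) = (526942*50057)*(1/985082) = 26377135694*(1/985082) = 1884081121/70363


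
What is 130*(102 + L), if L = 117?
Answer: 28470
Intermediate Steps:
130*(102 + L) = 130*(102 + 117) = 130*219 = 28470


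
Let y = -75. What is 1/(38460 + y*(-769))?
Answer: 1/96135 ≈ 1.0402e-5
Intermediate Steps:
1/(38460 + y*(-769)) = 1/(38460 - 75*(-769)) = 1/(38460 + 57675) = 1/96135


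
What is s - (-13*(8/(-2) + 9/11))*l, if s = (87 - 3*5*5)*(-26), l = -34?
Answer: 12038/11 ≈ 1094.4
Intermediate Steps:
s = -312 (s = (87 - 15*5)*(-26) = (87 - 75)*(-26) = 12*(-26) = -312)
s - (-13*(8/(-2) + 9/11))*l = -312 - (-13*(8/(-2) + 9/11))*(-34) = -312 - (-13*(8*(-1/2) + 9*(1/11)))*(-34) = -312 - (-13*(-4 + 9/11))*(-34) = -312 - (-13*(-35/11))*(-34) = -312 - 455*(-34)/11 = -312 - 1*(-15470/11) = -312 + 15470/11 = 12038/11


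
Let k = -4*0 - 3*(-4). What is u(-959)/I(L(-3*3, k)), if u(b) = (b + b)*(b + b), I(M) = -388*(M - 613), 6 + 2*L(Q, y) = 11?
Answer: 1839362/118437 ≈ 15.530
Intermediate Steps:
k = 12 (k = 0 + 12 = 12)
L(Q, y) = 5/2 (L(Q, y) = -3 + (½)*11 = -3 + 11/2 = 5/2)
I(M) = 237844 - 388*M (I(M) = -388*(-613 + M) = 237844 - 388*M)
u(b) = 4*b² (u(b) = (2*b)*(2*b) = 4*b²)
u(-959)/I(L(-3*3, k)) = (4*(-959)²)/(237844 - 388*5/2) = (4*919681)/(237844 - 970) = 3678724/236874 = 3678724*(1/236874) = 1839362/118437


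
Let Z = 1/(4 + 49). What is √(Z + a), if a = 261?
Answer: √733202/53 ≈ 16.156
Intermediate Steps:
Z = 1/53 ≈ 0.018868
√(Z + a) = √(1/53 + 261) = √(13834/53) = √733202/53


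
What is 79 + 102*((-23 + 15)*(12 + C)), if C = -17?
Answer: 4159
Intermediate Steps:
79 + 102*((-23 + 15)*(12 + C)) = 79 + 102*((-23 + 15)*(12 - 17)) = 79 + 102*(-8*(-5)) = 79 + 102*40 = 79 + 4080 = 4159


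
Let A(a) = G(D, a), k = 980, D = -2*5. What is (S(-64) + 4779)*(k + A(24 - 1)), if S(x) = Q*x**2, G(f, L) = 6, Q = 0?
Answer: 4712094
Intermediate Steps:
D = -10
A(a) = 6
S(x) = 0 (S(x) = 0*x**2 = 0)
(S(-64) + 4779)*(k + A(24 - 1)) = (0 + 4779)*(980 + 6) = 4779*986 = 4712094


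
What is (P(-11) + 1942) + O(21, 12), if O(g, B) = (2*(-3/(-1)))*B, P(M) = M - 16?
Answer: 1987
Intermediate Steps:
P(M) = -16 + M
O(g, B) = 6*B (O(g, B) = (2*(-3*(-1)))*B = (2*3)*B = 6*B)
(P(-11) + 1942) + O(21, 12) = ((-16 - 11) + 1942) + 6*12 = (-27 + 1942) + 72 = 1915 + 72 = 1987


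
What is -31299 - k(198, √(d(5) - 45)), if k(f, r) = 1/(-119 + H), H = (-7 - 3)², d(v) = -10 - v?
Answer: -594680/19 ≈ -31299.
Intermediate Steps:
H = 100 (H = (-10)² = 100)
k(f, r) = -1/19 (k(f, r) = 1/(-119 + 100) = 1/(-19) = -1/19)
-31299 - k(198, √(d(5) - 45)) = -31299 - 1*(-1/19) = -31299 + 1/19 = -594680/19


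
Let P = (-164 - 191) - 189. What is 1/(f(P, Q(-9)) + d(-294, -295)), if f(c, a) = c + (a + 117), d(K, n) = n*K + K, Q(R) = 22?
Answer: 1/86031 ≈ 1.1624e-5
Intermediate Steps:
d(K, n) = K + K*n (d(K, n) = K*n + K = K + K*n)
P = -544 (P = -355 - 189 = -544)
f(c, a) = 117 + a + c (f(c, a) = c + (117 + a) = 117 + a + c)
1/(f(P, Q(-9)) + d(-294, -295)) = 1/((117 + 22 - 544) - 294*(1 - 295)) = 1/(-405 - 294*(-294)) = 1/(-405 + 86436) = 1/86031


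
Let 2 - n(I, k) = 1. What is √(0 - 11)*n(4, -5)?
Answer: I*√11 ≈ 3.3166*I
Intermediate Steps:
n(I, k) = 1 (n(I, k) = 2 - 1*1 = 2 - 1 = 1)
√(0 - 11)*n(4, -5) = √(0 - 11)*1 = √(-11)*1 = (I*√11)*1 = I*√11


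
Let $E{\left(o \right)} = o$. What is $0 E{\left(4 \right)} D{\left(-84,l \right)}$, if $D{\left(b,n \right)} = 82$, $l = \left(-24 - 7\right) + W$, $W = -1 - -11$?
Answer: $0$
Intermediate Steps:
$W = 10$ ($W = -1 + 11 = 10$)
$l = -21$ ($l = \left(-24 - 7\right) + 10 = -31 + 10 = -21$)
$0 E{\left(4 \right)} D{\left(-84,l \right)} = 0 \cdot 4 \cdot 82 = 0 \cdot 82 = 0$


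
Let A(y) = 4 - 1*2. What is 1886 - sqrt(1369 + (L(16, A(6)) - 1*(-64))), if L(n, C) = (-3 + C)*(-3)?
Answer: 1886 - 2*sqrt(359) ≈ 1848.1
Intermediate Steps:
A(y) = 2 (A(y) = 4 - 2 = 2)
L(n, C) = 9 - 3*C
1886 - sqrt(1369 + (L(16, A(6)) - 1*(-64))) = 1886 - sqrt(1369 + ((9 - 3*2) - 1*(-64))) = 1886 - sqrt(1369 + ((9 - 6) + 64)) = 1886 - sqrt(1369 + (3 + 64)) = 1886 - sqrt(1369 + 67) = 1886 - sqrt(1436) = 1886 - 2*sqrt(359)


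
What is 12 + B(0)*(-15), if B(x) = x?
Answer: 12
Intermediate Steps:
12 + B(0)*(-15) = 12 + 0*(-15) = 12 + 0 = 12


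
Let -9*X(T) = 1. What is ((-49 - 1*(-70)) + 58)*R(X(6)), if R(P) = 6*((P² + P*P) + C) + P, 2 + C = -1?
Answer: -38315/27 ≈ -1419.1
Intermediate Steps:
C = -3 (C = -2 - 1 = -3)
X(T) = -⅑ (X(T) = -⅑*1 = -⅑)
R(P) = -18 + P + 12*P² (R(P) = 6*((P² + P*P) - 3) + P = 6*((P² + P²) - 3) + P = 6*(2*P² - 3) + P = 6*(-3 + 2*P²) + P = (-18 + 12*P²) + P = -18 + P + 12*P²)
((-49 - 1*(-70)) + 58)*R(X(6)) = ((-49 - 1*(-70)) + 58)*(-18 - ⅑ + 12*(-⅑)²) = ((-49 + 70) + 58)*(-18 - ⅑ + 12*(1/81)) = (21 + 58)*(-18 - ⅑ + 4/27) = 79*(-485/27) = -38315/27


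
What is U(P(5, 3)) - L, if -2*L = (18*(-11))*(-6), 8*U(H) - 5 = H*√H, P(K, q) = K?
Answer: 4757/8 + 5*√5/8 ≈ 596.02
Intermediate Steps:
U(H) = 5/8 + H^(3/2)/8 (U(H) = 5/8 + (H*√H)/8 = 5/8 + H^(3/2)/8)
L = -594 (L = -18*(-11)*(-6)/2 = -(-99)*(-6) = -½*1188 = -594)
U(P(5, 3)) - L = (5/8 + 5^(3/2)/8) - 1*(-594) = (5/8 + (5*√5)/8) + 594 = (5/8 + 5*√5/8) + 594 = 4757/8 + 5*√5/8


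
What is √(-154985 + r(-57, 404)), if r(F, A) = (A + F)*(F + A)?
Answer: 4*I*√2161 ≈ 185.95*I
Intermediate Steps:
r(F, A) = (A + F)² (r(F, A) = (A + F)*(A + F) = (A + F)²)
√(-154985 + r(-57, 404)) = √(-154985 + (404 - 57)²) = √(-154985 + 347²) = √(-154985 + 120409) = √(-34576) = 4*I*√2161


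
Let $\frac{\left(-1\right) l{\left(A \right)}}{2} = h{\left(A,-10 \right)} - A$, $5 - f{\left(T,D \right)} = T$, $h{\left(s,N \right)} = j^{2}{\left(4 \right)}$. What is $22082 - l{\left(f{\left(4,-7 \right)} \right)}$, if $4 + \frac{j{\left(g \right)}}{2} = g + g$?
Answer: $22208$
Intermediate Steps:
$j{\left(g \right)} = -8 + 4 g$ ($j{\left(g \right)} = -8 + 2 \left(g + g\right) = -8 + 2 \cdot 2 g = -8 + 4 g$)
$h{\left(s,N \right)} = 64$ ($h{\left(s,N \right)} = \left(-8 + 4 \cdot 4\right)^{2} = \left(-8 + 16\right)^{2} = 8^{2} = 64$)
$f{\left(T,D \right)} = 5 - T$
$l{\left(A \right)} = -128 + 2 A$ ($l{\left(A \right)} = - 2 \left(64 - A\right) = -128 + 2 A$)
$22082 - l{\left(f{\left(4,-7 \right)} \right)} = 22082 - \left(-128 + 2 \left(5 - 4\right)\right) = 22082 - \left(-128 + 2 \cdot 1\right) = 22082 - \left(-128 + 2\right) = 22082 - -126 = 22082 + 126 = 22208$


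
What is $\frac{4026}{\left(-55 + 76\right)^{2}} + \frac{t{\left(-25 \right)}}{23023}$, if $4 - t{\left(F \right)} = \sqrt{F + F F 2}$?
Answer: $\frac{4413187}{483483} \approx 9.1279$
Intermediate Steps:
$t{\left(F \right)} = 4 - \sqrt{F + 2 F^{2}}$ ($t{\left(F \right)} = 4 - \sqrt{F + F F 2} = 4 - \sqrt{F + F^{2} \cdot 2} = 4 - \sqrt{F + 2 F^{2}}$)
$\frac{4026}{\left(-55 + 76\right)^{2}} + \frac{t{\left(-25 \right)}}{23023} = \frac{4026}{\left(-55 + 76\right)^{2}} + \frac{4 - \sqrt{- 25 \left(1 + 2 \left(-25\right)\right)}}{23023} = \frac{4026}{21^{2}} + \left(4 - \sqrt{- 25 \left(1 - 50\right)}\right) \frac{1}{23023} = \frac{4026}{441} + \left(4 - \sqrt{\left(-25\right) \left(-49\right)}\right) \frac{1}{23023} = 4026 \cdot \frac{1}{441} + \left(4 - \sqrt{1225}\right) \frac{1}{23023} = \frac{1342}{147} + \left(4 - 35\right) \frac{1}{23023} = \frac{1342}{147} - \frac{31}{23023} = \frac{4413187}{483483}$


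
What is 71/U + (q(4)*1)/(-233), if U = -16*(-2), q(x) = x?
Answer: 16415/7456 ≈ 2.2016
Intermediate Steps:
U = 32
71/U + (q(4)*1)/(-233) = 71/32 + (4*1)/(-233) = 71*(1/32) + 4*(-1/233) = 71/32 - 4/233 = 16415/7456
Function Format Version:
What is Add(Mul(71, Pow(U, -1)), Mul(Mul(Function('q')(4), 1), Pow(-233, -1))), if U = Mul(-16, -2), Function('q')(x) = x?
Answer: Rational(16415, 7456) ≈ 2.2016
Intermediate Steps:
U = 32
Add(Mul(71, Pow(U, -1)), Mul(Mul(Function('q')(4), 1), Pow(-233, -1))) = Add(Mul(71, Pow(32, -1)), Mul(Mul(4, 1), Pow(-233, -1))) = Add(Mul(71, Rational(1, 32)), Mul(4, Rational(-1, 233))) = Add(Rational(71, 32), Rational(-4, 233)) = Rational(16415, 7456)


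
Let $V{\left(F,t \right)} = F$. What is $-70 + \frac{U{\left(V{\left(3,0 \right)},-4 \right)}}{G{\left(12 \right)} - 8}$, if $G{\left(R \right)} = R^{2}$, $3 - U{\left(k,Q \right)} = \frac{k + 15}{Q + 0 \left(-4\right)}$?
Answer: $- \frac{19025}{272} \approx -69.945$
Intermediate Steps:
$U{\left(k,Q \right)} = 3 - \frac{15 + k}{Q}$ ($U{\left(k,Q \right)} = 3 - \frac{k + 15}{Q + 0 \left(-4\right)} = 3 - \frac{15 + k}{Q + 0} = 3 - \frac{15 + k}{Q}$)
$-70 + \frac{U{\left(V{\left(3,0 \right)},-4 \right)}}{G{\left(12 \right)} - 8} = -70 + \frac{\frac{1}{-4} \left(-15 - 3 + 3 \left(-4\right)\right)}{12^{2} - 8} = -70 + \frac{\left(- \frac{1}{4}\right) \left(-15 - 3 - 12\right)}{144 - 8} = -70 + \frac{\left(- \frac{1}{4}\right) \left(-30\right)}{136} = -70 + \frac{15}{2} \cdot \frac{1}{136} = -70 + \frac{15}{272} = - \frac{19025}{272}$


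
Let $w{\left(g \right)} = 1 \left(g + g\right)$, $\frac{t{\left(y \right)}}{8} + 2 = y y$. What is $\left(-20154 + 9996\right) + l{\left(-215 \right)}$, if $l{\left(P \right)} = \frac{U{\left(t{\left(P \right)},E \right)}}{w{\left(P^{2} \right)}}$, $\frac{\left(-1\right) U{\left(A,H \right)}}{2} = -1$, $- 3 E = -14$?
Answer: $- \frac{469553549}{46225} \approx -10158.0$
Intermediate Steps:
$E = \frac{14}{3}$ ($E = \left(- \frac{1}{3}\right) \left(-14\right) = \frac{14}{3} \approx 4.6667$)
$t{\left(y \right)} = -16 + 8 y^{2}$ ($t{\left(y \right)} = -16 + 8 y y = -16 + 8 y^{2}$)
$U{\left(A,H \right)} = 2$ ($U{\left(A,H \right)} = \left(-2\right) \left(-1\right) = 2$)
$w{\left(g \right)} = 2 g$ ($w{\left(g \right)} = 1 \cdot 2 g = 2 g$)
$l{\left(P \right)} = \frac{1}{P^{2}}$ ($l{\left(P \right)} = \frac{2}{2 P^{2}} = 2 \frac{1}{2 P^{2}} = \frac{1}{P^{2}}$)
$\left(-20154 + 9996\right) + l{\left(-215 \right)} = \left(-20154 + 9996\right) + \frac{1}{46225} = -10158 + \frac{1}{46225} = - \frac{469553549}{46225}$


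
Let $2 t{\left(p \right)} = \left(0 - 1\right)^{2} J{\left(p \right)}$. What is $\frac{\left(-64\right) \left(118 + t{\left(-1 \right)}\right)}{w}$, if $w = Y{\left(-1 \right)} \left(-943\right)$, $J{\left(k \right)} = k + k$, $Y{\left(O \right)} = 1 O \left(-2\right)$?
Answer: $\frac{3744}{943} \approx 3.9703$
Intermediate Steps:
$Y{\left(O \right)} = - 2 O$ ($Y{\left(O \right)} = O \left(-2\right) = - 2 O$)
$J{\left(k \right)} = 2 k$
$t{\left(p \right)} = p$ ($t{\left(p \right)} = \frac{\left(0 - 1\right)^{2} \cdot 2 p}{2} = \frac{\left(-1\right)^{2} \cdot 2 p}{2} = \frac{1 \cdot 2 p}{2} = \frac{2 p}{2} = p$)
$w = -1886$ ($w = \left(-2\right) \left(-1\right) \left(-943\right) = 2 \left(-943\right) = -1886$)
$\frac{\left(-64\right) \left(118 + t{\left(-1 \right)}\right)}{w} = \frac{\left(-64\right) \left(118 - 1\right)}{-1886} = \left(-64\right) 117 \left(- \frac{1}{1886}\right) = \left(-7488\right) \left(- \frac{1}{1886}\right) = \frac{3744}{943}$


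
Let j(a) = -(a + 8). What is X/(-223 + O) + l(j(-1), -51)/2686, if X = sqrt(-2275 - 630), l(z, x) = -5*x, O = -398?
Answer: 15/158 - I*sqrt(2905)/621 ≈ 0.094937 - 0.086792*I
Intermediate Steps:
j(a) = -8 - a (j(a) = -(8 + a) = -8 - a)
X = I*sqrt(2905) (X = sqrt(-2905) = I*sqrt(2905) ≈ 53.898*I)
X/(-223 + O) + l(j(-1), -51)/2686 = (I*sqrt(2905))/(-223 - 398) - 5*(-51)/2686 = (I*sqrt(2905))/(-621) + 255*(1/2686) = (I*sqrt(2905))*(-1/621) + 15/158 = -I*sqrt(2905)/621 + 15/158 = 15/158 - I*sqrt(2905)/621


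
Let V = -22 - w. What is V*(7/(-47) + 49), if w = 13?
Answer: -80360/47 ≈ -1709.8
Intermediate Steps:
V = -35 (V = -22 - 1*13 = -22 - 13 = -35)
V*(7/(-47) + 49) = -35*(7/(-47) + 49) = -35*(7*(-1/47) + 49) = -35*(-7/47 + 49) = -35*2296/47 = -80360/47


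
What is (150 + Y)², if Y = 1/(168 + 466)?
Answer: 9044200201/401956 ≈ 22500.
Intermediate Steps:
Y = 1/634 ≈ 0.0015773
(150 + Y)² = (150 + 1/634)² = (95101/634)² = 9044200201/401956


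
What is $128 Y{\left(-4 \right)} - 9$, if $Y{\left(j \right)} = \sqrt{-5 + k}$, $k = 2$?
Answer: $-9 + 128 i \sqrt{3} \approx -9.0 + 221.7 i$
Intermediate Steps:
$Y{\left(j \right)} = i \sqrt{3}$ ($Y{\left(j \right)} = \sqrt{-5 + 2} = \sqrt{-3} = i \sqrt{3}$)
$128 Y{\left(-4 \right)} - 9 = 128 i \sqrt{3} - 9 = -9 + 128 i \sqrt{3}$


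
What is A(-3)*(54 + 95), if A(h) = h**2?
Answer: 1341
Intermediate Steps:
A(-3)*(54 + 95) = (-3)**2*(54 + 95) = 9*149 = 1341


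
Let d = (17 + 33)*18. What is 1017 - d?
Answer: 117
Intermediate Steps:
d = 900 (d = 50*18 = 900)
1017 - d = 1017 - 1*900 = 1017 - 900 = 117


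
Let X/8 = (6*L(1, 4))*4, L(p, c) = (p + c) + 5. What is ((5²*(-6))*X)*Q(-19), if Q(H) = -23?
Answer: 6624000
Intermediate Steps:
L(p, c) = 5 + c + p (L(p, c) = (c + p) + 5 = 5 + c + p)
X = 1920 (X = 8*((6*(5 + 4 + 1))*4) = 8*((6*10)*4) = 8*(60*4) = 8*240 = 1920)
((5²*(-6))*X)*Q(-19) = ((5²*(-6))*1920)*(-23) = ((25*(-6))*1920)*(-23) = -150*1920*(-23) = -288000*(-23) = 6624000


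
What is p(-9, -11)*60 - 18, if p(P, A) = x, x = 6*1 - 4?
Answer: 102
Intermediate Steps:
x = 2 (x = 6 - 4 = 2)
p(P, A) = 2
p(-9, -11)*60 - 18 = 2*60 - 18 = 120 - 18 = 102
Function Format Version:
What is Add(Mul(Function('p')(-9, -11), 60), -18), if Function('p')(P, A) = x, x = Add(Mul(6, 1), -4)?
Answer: 102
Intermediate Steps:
x = 2 (x = Add(6, -4) = 2)
Function('p')(P, A) = 2
Add(Mul(Function('p')(-9, -11), 60), -18) = Add(Mul(2, 60), -18) = Add(120, -18) = 102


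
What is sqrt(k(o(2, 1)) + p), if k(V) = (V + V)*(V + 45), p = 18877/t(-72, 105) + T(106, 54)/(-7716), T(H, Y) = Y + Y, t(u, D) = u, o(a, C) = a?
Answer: I*sqrt(4417295546)/7716 ≈ 8.6136*I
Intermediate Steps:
T(H, Y) = 2*Y
p = -12138559/46296 (p = 18877/(-72) + (2*54)/(-7716) = 18877*(-1/72) + 108*(-1/7716) = -18877/72 - 9/643 = -12138559/46296 ≈ -262.19)
k(V) = 2*V*(45 + V) (k(V) = (2*V)*(45 + V) = 2*V*(45 + V))
sqrt(k(o(2, 1)) + p) = sqrt(2*2*(45 + 2) - 12138559/46296) = sqrt(2*2*47 - 12138559/46296) = sqrt(188 - 12138559/46296) = sqrt(-3434911/46296) = I*sqrt(4417295546)/7716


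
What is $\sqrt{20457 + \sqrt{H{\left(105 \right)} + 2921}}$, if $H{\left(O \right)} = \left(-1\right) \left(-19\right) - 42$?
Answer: $\sqrt{20457 + 3 \sqrt{322}} \approx 143.22$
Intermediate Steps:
$H{\left(O \right)} = -23$ ($H{\left(O \right)} = 19 - 42 = -23$)
$\sqrt{20457 + \sqrt{H{\left(105 \right)} + 2921}} = \sqrt{20457 + \sqrt{-23 + 2921}} = \sqrt{20457 + \sqrt{2898}} = \sqrt{20457 + 3 \sqrt{322}}$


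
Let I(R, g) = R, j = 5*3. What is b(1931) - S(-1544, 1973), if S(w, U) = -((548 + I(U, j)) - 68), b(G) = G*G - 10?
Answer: 3731204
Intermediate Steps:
b(G) = -10 + G² (b(G) = G² - 10 = -10 + G²)
j = 15
S(w, U) = -480 - U (S(w, U) = -((548 + U) - 68) = -(480 + U) = -480 - U)
b(1931) - S(-1544, 1973) = (-10 + 1931²) - (-480 - 1*1973) = (-10 + 3728761) - (-480 - 1973) = 3728751 - 1*(-2453) = 3728751 + 2453 = 3731204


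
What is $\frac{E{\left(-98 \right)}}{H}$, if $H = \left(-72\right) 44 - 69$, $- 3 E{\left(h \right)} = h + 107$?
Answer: $\frac{1}{1079} \approx 0.00092678$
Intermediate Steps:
$E{\left(h \right)} = - \frac{107}{3} - \frac{h}{3}$ ($E{\left(h \right)} = - \frac{h + 107}{3} = - \frac{107 + h}{3} = - \frac{107}{3} - \frac{h}{3}$)
$H = -3237$ ($H = -3168 - 69 = -3237$)
$\frac{E{\left(-98 \right)}}{H} = \frac{- \frac{107}{3} - - \frac{98}{3}}{-3237} = \left(- \frac{107}{3} + \frac{98}{3}\right) \left(- \frac{1}{3237}\right) = \left(-3\right) \left(- \frac{1}{3237}\right) = \frac{1}{1079}$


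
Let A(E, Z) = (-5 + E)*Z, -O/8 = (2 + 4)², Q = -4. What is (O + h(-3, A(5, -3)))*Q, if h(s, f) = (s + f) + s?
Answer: 1176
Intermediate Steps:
O = -288 (O = -8*(2 + 4)² = -8*6² = -8*36 = -288)
A(E, Z) = Z*(-5 + E)
h(s, f) = f + 2*s (h(s, f) = (f + s) + s = f + 2*s)
(O + h(-3, A(5, -3)))*Q = (-288 + (-3*(-5 + 5) + 2*(-3)))*(-4) = (-288 + (-3*0 - 6))*(-4) = (-288 + (0 - 6))*(-4) = (-288 - 6)*(-4) = -294*(-4) = 1176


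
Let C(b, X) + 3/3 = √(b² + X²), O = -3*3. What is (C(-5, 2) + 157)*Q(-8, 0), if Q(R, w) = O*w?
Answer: 0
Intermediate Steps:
O = -9
C(b, X) = -1 + √(X² + b²) (C(b, X) = -1 + √(b² + X²) = -1 + √(X² + b²))
Q(R, w) = -9*w
(C(-5, 2) + 157)*Q(-8, 0) = ((-1 + √(2² + (-5)²)) + 157)*(-9*0) = ((-1 + √(4 + 25)) + 157)*0 = ((-1 + √29) + 157)*0 = (156 + √29)*0 = 0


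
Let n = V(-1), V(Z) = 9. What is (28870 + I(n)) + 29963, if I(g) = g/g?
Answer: 58834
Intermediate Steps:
n = 9
I(g) = 1
(28870 + I(n)) + 29963 = (28870 + 1) + 29963 = 28871 + 29963 = 58834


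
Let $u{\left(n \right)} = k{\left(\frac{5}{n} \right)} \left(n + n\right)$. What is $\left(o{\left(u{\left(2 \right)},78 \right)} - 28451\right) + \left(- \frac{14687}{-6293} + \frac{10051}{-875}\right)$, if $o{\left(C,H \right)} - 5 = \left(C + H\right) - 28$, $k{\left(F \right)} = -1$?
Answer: $- \frac{22347349974}{786625} \approx -28409.0$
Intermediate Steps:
$u{\left(n \right)} = - 2 n$ ($u{\left(n \right)} = - (n + n) = - 2 n$)
$o{\left(C,H \right)} = -23 + C + H$ ($o{\left(C,H \right)} = 5 - \left(28 - C - H\right) = 5 + \left(-28 + C + H\right) = -23 + C + H$)
$\left(o{\left(u{\left(2 \right)},78 \right)} - 28451\right) + \left(- \frac{14687}{-6293} + \frac{10051}{-875}\right) = \left(\left(-23 - 4 + 78\right) - 28451\right) + \left(- \frac{14687}{-6293} + \frac{10051}{-875}\right) = \left(\left(-23 - 4 + 78\right) - 28451\right) + \left(\left(-14687\right) \left(- \frac{1}{6293}\right) + 10051 \left(- \frac{1}{875}\right)\right) = \left(51 - 28451\right) + \left(\frac{14687}{6293} - \frac{10051}{875}\right) = -28400 - \frac{7199974}{786625} = - \frac{22347349974}{786625}$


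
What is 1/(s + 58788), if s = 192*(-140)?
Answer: 1/31908 ≈ 3.1340e-5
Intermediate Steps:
s = -26880
1/(s + 58788) = 1/(-26880 + 58788) = 1/31908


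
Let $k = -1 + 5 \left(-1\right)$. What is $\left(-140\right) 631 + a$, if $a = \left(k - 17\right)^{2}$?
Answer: $-87811$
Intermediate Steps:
$k = -6$ ($k = -1 - 5 = -6$)
$a = 529$ ($a = \left(-6 - 17\right)^{2} = \left(-23\right)^{2} = 529$)
$\left(-140\right) 631 + a = \left(-140\right) 631 + 529 = -88340 + 529 = -87811$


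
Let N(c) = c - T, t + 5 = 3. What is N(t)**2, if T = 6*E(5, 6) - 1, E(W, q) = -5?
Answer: 841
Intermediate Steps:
t = -2 (t = -5 + 3 = -2)
T = -31 (T = 6*(-5) - 1 = -30 - 1 = -31)
N(c) = 31 + c (N(c) = c - 1*(-31) = c + 31 = 31 + c)
N(t)**2 = (31 - 2)**2 = 29**2 = 841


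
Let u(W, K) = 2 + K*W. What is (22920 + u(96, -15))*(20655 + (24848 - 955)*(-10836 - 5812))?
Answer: -8544465693338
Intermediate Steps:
(22920 + u(96, -15))*(20655 + (24848 - 955)*(-10836 - 5812)) = (22920 + (2 - 15*96))*(20655 + (24848 - 955)*(-10836 - 5812)) = (22920 + (2 - 1440))*(20655 + 23893*(-16648)) = (22920 - 1438)*(20655 - 397770664) = 21482*(-397750009) = -8544465693338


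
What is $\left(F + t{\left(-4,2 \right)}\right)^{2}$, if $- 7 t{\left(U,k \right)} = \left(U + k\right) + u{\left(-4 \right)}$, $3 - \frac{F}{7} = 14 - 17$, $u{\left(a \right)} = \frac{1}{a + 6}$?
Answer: $\frac{349281}{196} \approx 1782.0$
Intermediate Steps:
$u{\left(a \right)} = \frac{1}{6 + a}$
$F = 42$ ($F = 21 - 7 \left(14 - 17\right) = 21 - -21 = 21 + 21 = 42$)
$t{\left(U,k \right)} = - \frac{1}{14} - \frac{U}{7} - \frac{k}{7}$ ($t{\left(U,k \right)} = - \frac{\left(U + k\right) + \frac{1}{6 - 4}}{7} = - \frac{\left(U + k\right) + \frac{1}{2}}{7} = - \frac{\frac{1}{2} + U + k}{7} = - \frac{1}{14} - \frac{U}{7} - \frac{k}{7}$)
$\left(F + t{\left(-4,2 \right)}\right)^{2} = \left(42 - - \frac{3}{14}\right)^{2} = \left(42 + \frac{3}{14}\right)^{2} = \left(\frac{591}{14}\right)^{2} = \frac{349281}{196}$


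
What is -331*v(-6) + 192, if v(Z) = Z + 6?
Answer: 192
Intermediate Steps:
v(Z) = 6 + Z
-331*v(-6) + 192 = -331*(6 - 6) + 192 = -331*0 + 192 = 0 + 192 = 192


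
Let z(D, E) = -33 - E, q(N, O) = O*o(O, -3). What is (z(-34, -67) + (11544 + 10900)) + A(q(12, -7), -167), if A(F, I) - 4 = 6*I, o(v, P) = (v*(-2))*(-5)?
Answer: 21480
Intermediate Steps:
o(v, P) = 10*v (o(v, P) = -2*v*(-5) = 10*v)
q(N, O) = 10*O² (q(N, O) = O*(10*O) = 10*O²)
A(F, I) = 4 + 6*I
(z(-34, -67) + (11544 + 10900)) + A(q(12, -7), -167) = ((-33 - 1*(-67)) + (11544 + 10900)) + (4 + 6*(-167)) = ((-33 + 67) + 22444) + (4 - 1002) = (34 + 22444) - 998 = 22478 - 998 = 21480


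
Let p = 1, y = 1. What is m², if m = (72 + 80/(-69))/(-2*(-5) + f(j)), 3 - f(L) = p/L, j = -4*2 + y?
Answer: 73170916/2518569 ≈ 29.053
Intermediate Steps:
j = -7 (j = -4*2 + 1 = -8 + 1 = -7)
f(L) = 3 - 1/L
m = 8554/1587 (m = (72 + 80/(-69))/(-2*(-5) + (3 - 1/(-7))) = (72 + 80*(-1/69))/(10 + (3 - 1*(-⅐))) = (72 - 80/69)/(10 + (3 + ⅐)) = 4888/(69*(10 + 22/7)) = 4888/(69*(92/7)) = (4888/69)*(7/92) = 8554/1587 ≈ 5.3900)
m² = (8554/1587)² = 73170916/2518569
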